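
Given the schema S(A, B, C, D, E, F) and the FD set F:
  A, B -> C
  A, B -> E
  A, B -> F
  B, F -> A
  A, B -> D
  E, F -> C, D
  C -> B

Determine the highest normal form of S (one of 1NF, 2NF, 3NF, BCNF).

Candidate keys: {A, B}, {A, C}, {B, F}, {C, F}, {E, F}. Prime attributes: {A, B, C, E, F}.
C -> B breaks BCNF: {C}⁺ = {B, C}, so {C} is not a superkey.
Its right-hand attributes {B} are all prime, as are those of every other non-superkey FD — the relation is in 3NF.

3NF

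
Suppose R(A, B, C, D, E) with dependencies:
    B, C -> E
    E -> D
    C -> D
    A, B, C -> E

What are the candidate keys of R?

{A, B, C} never appear on the right of any FD, so every key must include all of them.
Closure of {A, B, C} is {A, B, C, D, E}, the whole schema; {A, B, C} is a candidate key.
No smaller or unrelated set reaches every attribute, so there are no other keys.

{A, B, C}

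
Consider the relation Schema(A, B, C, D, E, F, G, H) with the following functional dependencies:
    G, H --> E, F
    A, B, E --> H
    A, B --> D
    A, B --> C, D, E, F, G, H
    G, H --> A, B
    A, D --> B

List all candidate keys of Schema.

{A, B}, {A, D}, {G, H}

Closure of {A, B} is {A, B, C, D, E, F, G, H}, the whole schema; {A, B} is a candidate key.
Closure of {A, D} is {A, B, C, D, E, F, G, H}, the whole schema; {A, D} is a candidate key.
Closure of {G, H} is {A, B, C, D, E, F, G, H}, the whole schema; {G, H} is a candidate key.
These are minimal and exhaustive — every other superkey contains one of them.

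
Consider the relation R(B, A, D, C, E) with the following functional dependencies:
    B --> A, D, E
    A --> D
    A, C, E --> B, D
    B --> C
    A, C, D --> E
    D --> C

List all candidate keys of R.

{A}, {B}

{A} is a candidate key since {A}⁺ = {A, B, C, D, E} covers every attribute.
{B} is a candidate key since {B}⁺ = {A, B, C, D, E} covers every attribute.
These are minimal and exhaustive — every other superkey contains one of them.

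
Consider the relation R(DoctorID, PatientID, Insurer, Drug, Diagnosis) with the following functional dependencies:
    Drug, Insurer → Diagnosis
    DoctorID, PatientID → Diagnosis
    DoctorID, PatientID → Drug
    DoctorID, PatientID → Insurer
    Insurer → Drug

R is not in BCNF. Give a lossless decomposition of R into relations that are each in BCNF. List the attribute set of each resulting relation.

Candidate key of the original relation: {DoctorID, PatientID}.
{Diagnosis, DoctorID, Drug, Insurer, PatientID}: {Drug, Insurer} determines {Diagnosis, Drug, Insurer} here but is not a superkey — split on Drug, Insurer → Diagnosis, giving {Diagnosis, Drug, Insurer} and {DoctorID, Drug, Insurer, PatientID}.
{Diagnosis, Drug, Insurer} is in BCNF.
{DoctorID, Drug, Insurer, PatientID}: {Insurer} determines {Drug, Insurer} here but is not a superkey — split on Insurer → Drug, giving {Drug, Insurer} and {DoctorID, Insurer, PatientID}.
{Drug, Insurer} is in BCNF.
{DoctorID, Insurer, PatientID} is in BCNF.

{Diagnosis, Drug, Insurer}; {DoctorID, Insurer, PatientID}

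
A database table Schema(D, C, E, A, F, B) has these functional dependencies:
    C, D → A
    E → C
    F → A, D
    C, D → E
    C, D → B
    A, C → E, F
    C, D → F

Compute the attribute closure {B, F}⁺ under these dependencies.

Start with {B, F}.
F → A, D applies; add {A, D} → now {A, B, D, F}.
No further FD applies.

{A, B, D, F}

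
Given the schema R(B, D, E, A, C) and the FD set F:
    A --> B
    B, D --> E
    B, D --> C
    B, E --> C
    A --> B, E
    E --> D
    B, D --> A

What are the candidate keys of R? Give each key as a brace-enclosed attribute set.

{A}, {B, D}, {B, E}

{A} is a candidate key since {A}⁺ = {A, B, C, D, E} covers every attribute.
{B, D} is a candidate key since {B, D}⁺ = {A, B, C, D, E} covers every attribute.
{B, E} is a candidate key since {B, E}⁺ = {A, B, C, D, E} covers every attribute.
Any other superkey properly contains one of these, so there are no further candidate keys.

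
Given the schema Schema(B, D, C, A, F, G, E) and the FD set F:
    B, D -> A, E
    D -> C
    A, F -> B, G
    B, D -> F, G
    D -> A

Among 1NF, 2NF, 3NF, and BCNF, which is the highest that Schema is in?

Candidate keys: {B, D}, {D, F}. Prime attributes: {B, D, F}.
For D -> C we have {D}⁺ = {A, C, D}; {D} is not a superkey, so BCNF fails.
D -> C determines the non-prime attribute {C} from a non-superkey — 3NF is violated.
The proper key subset {D} of {B, D} determines non-prime {A, C}, so the relation is not even in 2NF.

1NF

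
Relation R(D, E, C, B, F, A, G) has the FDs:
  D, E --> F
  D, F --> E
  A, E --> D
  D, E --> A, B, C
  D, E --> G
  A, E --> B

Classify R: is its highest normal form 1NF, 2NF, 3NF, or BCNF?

Candidate keys: {A, E}, {D, E}, {D, F}. Prime attributes: {A, D, E, F}.
The left-hand side of every FD is a superkey, so BCNF is satisfied.

BCNF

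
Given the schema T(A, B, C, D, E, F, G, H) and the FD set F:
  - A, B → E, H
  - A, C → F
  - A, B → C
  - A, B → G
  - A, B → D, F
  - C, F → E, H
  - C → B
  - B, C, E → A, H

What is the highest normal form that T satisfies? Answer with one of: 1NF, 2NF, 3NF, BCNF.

3NF

Candidate keys: {A, B}, {A, C}, {C, E}, {C, F}. Prime attributes: {A, B, C, E, F}.
For C → B we have {C}⁺ = {B, C}; {C} is not a superkey, so BCNF fails.
Since {B} ⊆ prime attributes and every other non-superkey FD also has a prime right side, the schema is in 3NF.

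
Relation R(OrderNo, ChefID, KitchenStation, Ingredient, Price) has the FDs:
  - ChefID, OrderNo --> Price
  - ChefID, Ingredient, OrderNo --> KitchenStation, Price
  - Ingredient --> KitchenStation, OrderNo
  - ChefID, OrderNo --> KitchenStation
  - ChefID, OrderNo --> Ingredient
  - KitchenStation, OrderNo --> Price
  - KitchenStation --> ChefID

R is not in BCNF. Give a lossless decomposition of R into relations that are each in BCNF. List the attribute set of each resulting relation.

{ChefID, KitchenStation}; {Ingredient, KitchenStation, OrderNo, Price}

Candidate keys of the original relation: {ChefID, OrderNo}, {Ingredient}, {KitchenStation, OrderNo}.
Within {ChefID, Ingredient, KitchenStation, OrderNo, Price}: {KitchenStation}⁺ ∩ {ChefID, Ingredient, KitchenStation, OrderNo, Price} = {ChefID, KitchenStation}, not the whole set, so KitchenStation --> ChefID violates BCNF; decompose into {ChefID, KitchenStation} and {Ingredient, KitchenStation, OrderNo, Price}.
{ChefID, KitchenStation}: every determinant is a superkey — BCNF.
{Ingredient, KitchenStation, OrderNo, Price}: every determinant is a superkey — BCNF.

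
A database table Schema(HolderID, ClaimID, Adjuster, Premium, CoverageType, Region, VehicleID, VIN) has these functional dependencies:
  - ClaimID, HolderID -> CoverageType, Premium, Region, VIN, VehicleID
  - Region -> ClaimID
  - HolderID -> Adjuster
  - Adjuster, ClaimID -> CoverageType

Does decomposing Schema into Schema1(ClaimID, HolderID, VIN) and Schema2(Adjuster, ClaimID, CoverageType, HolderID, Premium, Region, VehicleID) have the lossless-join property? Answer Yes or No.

Yes

Common attributes: {ClaimID, HolderID}; their closure is {Adjuster, ClaimID, CoverageType, HolderID, Premium, Region, VIN, VehicleID}.
Since Schema1 ⊆ {Adjuster, ClaimID, CoverageType, HolderID, Premium, Region, VIN, VehicleID}, the intersection is a superkey of Schema1; the decomposition is lossless.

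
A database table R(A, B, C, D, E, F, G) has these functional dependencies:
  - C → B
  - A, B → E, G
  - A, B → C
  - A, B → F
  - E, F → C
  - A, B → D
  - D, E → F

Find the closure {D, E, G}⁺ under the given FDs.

{B, C, D, E, F, G}

Start with {D, E, G}.
D, E → F applies; add {F} → now {D, E, F, G}.
E, F → C applies; add {C} → now {C, D, E, F, G}.
C → B applies; add {B} → now {B, C, D, E, F, G}.
No further FD applies.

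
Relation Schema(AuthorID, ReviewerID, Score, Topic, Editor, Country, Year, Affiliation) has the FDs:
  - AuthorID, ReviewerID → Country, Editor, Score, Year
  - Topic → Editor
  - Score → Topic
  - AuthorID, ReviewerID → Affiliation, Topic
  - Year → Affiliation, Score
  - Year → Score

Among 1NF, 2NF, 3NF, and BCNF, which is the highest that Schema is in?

Candidate key: {AuthorID, ReviewerID}. Prime attributes: {AuthorID, ReviewerID}.
Topic → Editor breaks BCNF: {Topic}⁺ = {Editor, Topic}, so {Topic} is not a superkey.
Topic → Editor determines the non-prime attribute {Editor} from a non-superkey — 3NF is violated.
No proper subset of a key has a non-prime attribute in its closure, so there is no partial dependency; 2NF holds.

2NF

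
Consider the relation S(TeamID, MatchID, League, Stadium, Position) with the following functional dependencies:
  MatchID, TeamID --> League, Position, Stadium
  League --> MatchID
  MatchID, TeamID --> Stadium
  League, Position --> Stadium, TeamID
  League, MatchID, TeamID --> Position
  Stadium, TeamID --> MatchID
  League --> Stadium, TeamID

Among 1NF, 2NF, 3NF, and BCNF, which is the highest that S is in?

BCNF

Candidate keys: {League}, {MatchID, TeamID}, {Stadium, TeamID}. Prime attributes: {League, MatchID, Stadium, TeamID}.
Each dependency's left side is a superkey — BCNF holds.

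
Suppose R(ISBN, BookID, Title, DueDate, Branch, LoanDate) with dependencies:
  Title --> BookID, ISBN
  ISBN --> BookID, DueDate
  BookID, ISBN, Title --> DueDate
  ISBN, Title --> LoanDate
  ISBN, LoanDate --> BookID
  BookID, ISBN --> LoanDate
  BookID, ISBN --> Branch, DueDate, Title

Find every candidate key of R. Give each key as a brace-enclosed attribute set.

{ISBN} is a candidate key since {ISBN}⁺ = {BookID, Branch, DueDate, ISBN, LoanDate, Title} covers every attribute.
{Title} is a candidate key since {Title}⁺ = {BookID, Branch, DueDate, ISBN, LoanDate, Title} covers every attribute.
No proper subset of any of these is a key, and no other minimal superkey exists.

{ISBN}, {Title}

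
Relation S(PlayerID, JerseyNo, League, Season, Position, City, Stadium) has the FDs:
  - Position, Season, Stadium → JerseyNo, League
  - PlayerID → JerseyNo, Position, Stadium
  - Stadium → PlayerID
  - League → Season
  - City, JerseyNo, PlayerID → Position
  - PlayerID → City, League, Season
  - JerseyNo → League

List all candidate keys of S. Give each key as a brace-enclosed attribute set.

Closure of {PlayerID} is {City, JerseyNo, League, PlayerID, Position, Season, Stadium}, the whole schema; {PlayerID} is a candidate key.
Closure of {Stadium} is {City, JerseyNo, League, PlayerID, Position, Season, Stadium}, the whole schema; {Stadium} is a candidate key.
Any other superkey properly contains one of these, so there are no further candidate keys.

{PlayerID}, {Stadium}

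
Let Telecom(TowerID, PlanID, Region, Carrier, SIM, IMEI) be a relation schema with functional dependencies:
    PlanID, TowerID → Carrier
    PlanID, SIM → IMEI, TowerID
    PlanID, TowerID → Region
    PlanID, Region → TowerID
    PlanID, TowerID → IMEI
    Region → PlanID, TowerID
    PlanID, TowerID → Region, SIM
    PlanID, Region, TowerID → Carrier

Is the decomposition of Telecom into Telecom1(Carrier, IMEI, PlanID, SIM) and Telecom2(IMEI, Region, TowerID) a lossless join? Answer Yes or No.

No

The shared attributes are {IMEI} and {IMEI}⁺ = {IMEI}.
Neither Telecom1 nor Telecom2 is contained in that closure, so the decomposition is lossy.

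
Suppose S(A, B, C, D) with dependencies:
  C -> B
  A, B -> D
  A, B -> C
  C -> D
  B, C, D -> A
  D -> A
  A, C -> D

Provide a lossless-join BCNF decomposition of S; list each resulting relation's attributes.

Candidate keys of the original relation: {A, B}, {B, D}, {C}.
Within {A, B, C, D}: {D}⁺ ∩ {A, B, C, D} = {A, D}, not the whole set, so D -> A violates BCNF; decompose into {A, D} and {B, C, D}.
{A, D} is in BCNF.
{B, C, D} is in BCNF.

{A, D}; {B, C, D}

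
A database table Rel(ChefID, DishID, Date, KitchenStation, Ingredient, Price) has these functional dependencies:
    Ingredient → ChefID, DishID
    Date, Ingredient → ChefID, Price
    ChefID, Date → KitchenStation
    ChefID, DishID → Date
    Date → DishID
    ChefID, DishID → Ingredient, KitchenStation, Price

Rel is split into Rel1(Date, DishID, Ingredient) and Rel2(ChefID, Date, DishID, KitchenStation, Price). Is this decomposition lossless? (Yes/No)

No

Rel1 ∩ Rel2 = {Date, DishID}; its closure under F is {Date, DishID}.
Neither Rel1 nor Rel2 is contained in that closure, so the decomposition is lossy.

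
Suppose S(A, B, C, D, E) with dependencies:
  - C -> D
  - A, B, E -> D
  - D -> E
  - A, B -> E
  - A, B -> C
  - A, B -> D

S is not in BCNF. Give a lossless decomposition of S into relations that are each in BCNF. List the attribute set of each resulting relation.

Candidate key of the original relation: {A, B}.
Within {A, B, C, D, E}: {C}⁺ ∩ {A, B, C, D, E} = {C, D, E}, not the whole set, so C -> D, E violates BCNF; decompose into {C, D, E} and {A, B, C}.
Within {C, D, E}: {D}⁺ ∩ {C, D, E} = {D, E}, not the whole set, so D -> E violates BCNF; decompose into {D, E} and {C, D}.
{D, E}: every determinant is a superkey — BCNF.
{C, D}: every determinant is a superkey — BCNF.
{A, B, C}: every determinant is a superkey — BCNF.

{A, B, C}; {C, D}; {D, E}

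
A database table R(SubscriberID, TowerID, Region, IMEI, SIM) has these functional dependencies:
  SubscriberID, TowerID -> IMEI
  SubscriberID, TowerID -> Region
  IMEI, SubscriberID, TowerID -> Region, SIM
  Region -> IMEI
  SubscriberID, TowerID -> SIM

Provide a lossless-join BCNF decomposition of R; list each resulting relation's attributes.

Candidate key of the original relation: {SubscriberID, TowerID}.
Within {IMEI, Region, SIM, SubscriberID, TowerID}: {Region}⁺ ∩ {IMEI, Region, SIM, SubscriberID, TowerID} = {IMEI, Region}, not the whole set, so Region -> IMEI violates BCNF; decompose into {IMEI, Region} and {Region, SIM, SubscriberID, TowerID}.
{IMEI, Region} is in BCNF.
{Region, SIM, SubscriberID, TowerID} is in BCNF.

{IMEI, Region}; {Region, SIM, SubscriberID, TowerID}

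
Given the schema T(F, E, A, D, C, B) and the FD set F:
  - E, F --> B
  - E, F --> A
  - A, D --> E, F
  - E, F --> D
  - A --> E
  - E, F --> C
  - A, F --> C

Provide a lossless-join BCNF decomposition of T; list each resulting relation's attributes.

Candidate keys of the original relation: {A, D}, {A, F}, {E, F}.
Within {A, B, C, D, E, F}: {A}⁺ ∩ {A, B, C, D, E, F} = {A, E}, not the whole set, so A --> E violates BCNF; decompose into {A, E} and {A, B, C, D, F}.
{A, E} has no BCNF violation.
{A, B, C, D, F} has no BCNF violation.

{A, B, C, D, F}; {A, E}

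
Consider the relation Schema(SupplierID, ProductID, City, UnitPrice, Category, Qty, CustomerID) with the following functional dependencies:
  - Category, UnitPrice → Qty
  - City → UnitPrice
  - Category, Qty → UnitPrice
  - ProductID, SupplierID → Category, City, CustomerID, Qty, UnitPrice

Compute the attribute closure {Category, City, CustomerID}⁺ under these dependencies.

{Category, City, CustomerID, Qty, UnitPrice}

Start with {Category, City, CustomerID}.
City → UnitPrice applies; add {UnitPrice} → now {Category, City, CustomerID, UnitPrice}.
Category, UnitPrice → Qty applies; add {Qty} → now {Category, City, CustomerID, Qty, UnitPrice}.
No further FD applies.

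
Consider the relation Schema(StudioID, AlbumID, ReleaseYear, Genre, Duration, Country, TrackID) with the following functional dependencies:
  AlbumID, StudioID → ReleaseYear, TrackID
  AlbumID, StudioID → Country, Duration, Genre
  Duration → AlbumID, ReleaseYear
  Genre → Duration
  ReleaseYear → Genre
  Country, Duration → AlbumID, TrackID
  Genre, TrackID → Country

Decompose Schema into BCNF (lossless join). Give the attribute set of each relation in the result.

Candidate keys of the original relation: {AlbumID, StudioID}, {Duration, StudioID}, {Genre, StudioID}, {ReleaseYear, StudioID}.
{AlbumID, Country, Duration, Genre, ReleaseYear, StudioID, TrackID}: {Duration} determines {AlbumID, Duration, Genre, ReleaseYear} here but is not a superkey — split on Duration → AlbumID, Genre, ReleaseYear, giving {AlbumID, Duration, Genre, ReleaseYear} and {Country, Duration, StudioID, TrackID}.
{AlbumID, Duration, Genre, ReleaseYear} is in BCNF.
{Country, Duration, StudioID, TrackID}: {Country, Duration} determines {Country, Duration, TrackID} here but is not a superkey — split on Country, Duration → TrackID, giving {Country, Duration, TrackID} and {Country, Duration, StudioID}.
{Country, Duration, TrackID} is in BCNF.
{Country, Duration, StudioID} is in BCNF.

{AlbumID, Duration, Genre, ReleaseYear}; {Country, Duration, StudioID}; {Country, Duration, TrackID}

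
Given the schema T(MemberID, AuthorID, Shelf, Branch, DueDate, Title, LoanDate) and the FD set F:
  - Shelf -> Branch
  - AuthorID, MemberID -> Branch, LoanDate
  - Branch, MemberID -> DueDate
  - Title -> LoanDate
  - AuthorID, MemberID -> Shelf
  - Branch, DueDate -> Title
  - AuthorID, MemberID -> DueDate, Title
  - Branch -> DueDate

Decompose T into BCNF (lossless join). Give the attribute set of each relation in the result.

Candidate key of the original relation: {AuthorID, MemberID}.
{AuthorID, Branch, DueDate, LoanDate, MemberID, Shelf, Title}: {Shelf} determines {Branch, DueDate, LoanDate, Shelf, Title} here but is not a superkey — split on Shelf -> Branch, DueDate, LoanDate, Title, giving {Branch, DueDate, LoanDate, Shelf, Title} and {AuthorID, MemberID, Shelf}.
{Branch, DueDate, LoanDate, Shelf, Title}: {Title} determines {LoanDate, Title} here but is not a superkey — split on Title -> LoanDate, giving {LoanDate, Title} and {Branch, DueDate, Shelf, Title}.
{LoanDate, Title}: every determinant is a superkey — BCNF.
{Branch, DueDate, Shelf, Title}: {Branch, DueDate} determines {Branch, DueDate, Title} here but is not a superkey — split on Branch, DueDate -> Title, giving {Branch, DueDate, Title} and {Branch, DueDate, Shelf}.
{Branch, DueDate, Title}: every determinant is a superkey — BCNF.
{Branch, DueDate, Shelf}: {Branch} determines {Branch, DueDate} here but is not a superkey — split on Branch -> DueDate, giving {Branch, DueDate} and {Branch, Shelf}.
{Branch, DueDate}: every determinant is a superkey — BCNF.
{Branch, Shelf}: every determinant is a superkey — BCNF.
{AuthorID, MemberID, Shelf}: every determinant is a superkey — BCNF.

{AuthorID, MemberID, Shelf}; {Branch, DueDate, Title}; {Branch, Shelf}; {LoanDate, Title}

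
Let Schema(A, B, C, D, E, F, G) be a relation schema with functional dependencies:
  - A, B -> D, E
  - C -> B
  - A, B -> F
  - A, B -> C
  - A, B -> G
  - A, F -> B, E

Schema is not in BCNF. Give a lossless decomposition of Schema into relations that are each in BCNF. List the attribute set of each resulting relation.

Candidate keys of the original relation: {A, B}, {A, C}, {A, F}.
{A, B, C, D, E, F, G}: {C} determines {B, C} here but is not a superkey — split on C -> B, giving {B, C} and {A, C, D, E, F, G}.
{B, C} is in BCNF.
{A, C, D, E, F, G} is in BCNF.

{A, C, D, E, F, G}; {B, C}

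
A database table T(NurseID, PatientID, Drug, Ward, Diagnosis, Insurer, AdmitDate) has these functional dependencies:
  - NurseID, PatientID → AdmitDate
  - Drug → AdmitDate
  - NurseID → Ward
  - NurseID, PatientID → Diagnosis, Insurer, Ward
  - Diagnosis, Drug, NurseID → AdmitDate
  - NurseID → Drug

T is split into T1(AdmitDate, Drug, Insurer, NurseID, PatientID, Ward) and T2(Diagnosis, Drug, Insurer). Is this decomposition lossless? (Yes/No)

Common attributes: {Drug, Insurer}; their closure is {AdmitDate, Drug, Insurer}.
Neither T1 nor T2 is contained in that closure, so the decomposition is lossy.

No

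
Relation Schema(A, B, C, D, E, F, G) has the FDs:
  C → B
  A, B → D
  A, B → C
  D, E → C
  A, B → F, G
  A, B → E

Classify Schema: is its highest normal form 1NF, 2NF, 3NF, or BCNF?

Candidate keys: {A, B}, {A, C}, {A, D, E}. Prime attributes: {A, B, C, D, E}.
For C → B we have {C}⁺ = {B, C}; {C} is not a superkey, so BCNF fails.
But every attribute on its right side ({B}) is prime, and the same holds for every other non-superkey FD, so 3NF still holds.

3NF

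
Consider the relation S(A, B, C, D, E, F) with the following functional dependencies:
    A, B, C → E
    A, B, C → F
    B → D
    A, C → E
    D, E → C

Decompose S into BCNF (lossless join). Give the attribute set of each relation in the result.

Candidate keys of the original relation: {A, B, C}, {A, B, E}.
Within {A, B, C, D, E, F}: {B}⁺ ∩ {A, B, C, D, E, F} = {B, D}, not the whole set, so B → D violates BCNF; decompose into {B, D} and {A, B, C, E, F}.
{B, D} has no BCNF violation.
Within {A, B, C, E, F}: {A, C}⁺ ∩ {A, B, C, E, F} = {A, C, E}, not the whole set, so A, C → E violates BCNF; decompose into {A, C, E} and {A, B, C, F}.
{A, C, E} has no BCNF violation.
{A, B, C, F} has no BCNF violation.

{A, B, C, F}; {A, C, E}; {B, D}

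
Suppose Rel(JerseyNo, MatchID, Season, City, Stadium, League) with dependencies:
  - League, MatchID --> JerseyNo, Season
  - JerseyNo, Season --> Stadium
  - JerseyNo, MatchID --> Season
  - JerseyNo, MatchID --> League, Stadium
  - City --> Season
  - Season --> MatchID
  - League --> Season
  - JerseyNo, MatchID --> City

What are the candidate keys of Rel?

{City, JerseyNo}, {JerseyNo, MatchID}, {JerseyNo, Season}, {League}

{League}⁺ = {City, JerseyNo, League, MatchID, Season, Stadium} — all of the relation — so {League} is a candidate key.
{City, JerseyNo}⁺ = {City, JerseyNo, League, MatchID, Season, Stadium} — all of the relation — so {City, JerseyNo} is a candidate key.
{JerseyNo, MatchID}⁺ = {City, JerseyNo, League, MatchID, Season, Stadium} — all of the relation — so {JerseyNo, MatchID} is a candidate key.
{JerseyNo, Season}⁺ = {City, JerseyNo, League, MatchID, Season, Stadium} — all of the relation — so {JerseyNo, Season} is a candidate key.
Any other superkey properly contains one of these, so there are no further candidate keys.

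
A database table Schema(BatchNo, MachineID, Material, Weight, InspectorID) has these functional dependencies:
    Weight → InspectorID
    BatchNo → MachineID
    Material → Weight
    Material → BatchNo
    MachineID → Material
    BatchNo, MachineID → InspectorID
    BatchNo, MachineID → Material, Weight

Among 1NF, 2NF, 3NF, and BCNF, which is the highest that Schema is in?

2NF

Candidate keys: {BatchNo}, {MachineID}, {Material}. Prime attributes: {BatchNo, MachineID, Material}.
For Weight → InspectorID we have {Weight}⁺ = {InspectorID, Weight}; {Weight} is not a superkey, so BCNF fails.
Because {InspectorID} is non-prime and the left side of Weight → InspectorID is not a superkey, the relation is not in 3NF.
Every candidate key is a single attribute, so no partial dependency is possible; 2NF holds.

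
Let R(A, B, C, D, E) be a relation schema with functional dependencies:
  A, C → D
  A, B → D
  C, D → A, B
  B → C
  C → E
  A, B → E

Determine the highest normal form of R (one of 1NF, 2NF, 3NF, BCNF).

Candidate keys: {A, B}, {A, C}, {B, D}, {C, D}. Prime attributes: {A, B, C, D}.
For B → C we have {B}⁺ = {B, C, E}; {B} is not a superkey, so BCNF fails.
C → E has non-prime {E} on the right and a non-superkey on the left, so 3NF fails.
The proper key subset {B} of {A, B} determines non-prime {E}, so the relation is not even in 2NF.

1NF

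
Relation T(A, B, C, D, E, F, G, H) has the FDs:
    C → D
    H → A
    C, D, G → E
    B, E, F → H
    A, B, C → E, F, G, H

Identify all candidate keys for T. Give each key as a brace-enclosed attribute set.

Attributes never on any right-hand side: {B, C} — every candidate key must contain all of them.
{A, B, C} is a candidate key since {A, B, C}⁺ = {A, B, C, D, E, F, G, H} covers every attribute.
{B, C, H} is a candidate key since {B, C, H}⁺ = {A, B, C, D, E, F, G, H} covers every attribute.
{B, C, E, F} is a candidate key since {B, C, E, F}⁺ = {A, B, C, D, E, F, G, H} covers every attribute.
{B, C, F, G} is a candidate key since {B, C, F, G}⁺ = {A, B, C, D, E, F, G, H} covers every attribute.
Any other superkey properly contains one of these, so there are no further candidate keys.

{A, B, C}, {B, C, E, F}, {B, C, F, G}, {B, C, H}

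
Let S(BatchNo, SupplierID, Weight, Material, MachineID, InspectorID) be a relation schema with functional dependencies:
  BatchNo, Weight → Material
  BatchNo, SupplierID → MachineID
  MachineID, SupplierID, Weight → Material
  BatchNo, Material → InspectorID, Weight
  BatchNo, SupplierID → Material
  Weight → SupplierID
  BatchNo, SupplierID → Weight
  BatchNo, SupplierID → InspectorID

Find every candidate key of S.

{BatchNo, Material}, {BatchNo, SupplierID}, {BatchNo, Weight}

No FD produces {BatchNo}, so it must be in every candidate key.
{BatchNo, Material}⁺ = {BatchNo, InspectorID, MachineID, Material, SupplierID, Weight} — all of the relation — so {BatchNo, Material} is a candidate key.
{BatchNo, SupplierID}⁺ = {BatchNo, InspectorID, MachineID, Material, SupplierID, Weight} — all of the relation — so {BatchNo, SupplierID} is a candidate key.
{BatchNo, Weight}⁺ = {BatchNo, InspectorID, MachineID, Material, SupplierID, Weight} — all of the relation — so {BatchNo, Weight} is a candidate key.
Any other superkey properly contains one of these, so there are no further candidate keys.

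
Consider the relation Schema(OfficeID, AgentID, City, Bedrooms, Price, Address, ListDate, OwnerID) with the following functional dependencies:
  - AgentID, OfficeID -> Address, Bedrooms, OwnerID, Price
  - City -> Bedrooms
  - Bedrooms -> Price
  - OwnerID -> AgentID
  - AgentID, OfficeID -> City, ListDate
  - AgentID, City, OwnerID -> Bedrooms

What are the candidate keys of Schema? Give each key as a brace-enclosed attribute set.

{AgentID, OfficeID}, {OfficeID, OwnerID}

{OfficeID} never appears on the right of any FD, so every key must include it.
Closure of {AgentID, OfficeID} is {Address, AgentID, Bedrooms, City, ListDate, OfficeID, OwnerID, Price}, the whole schema; {AgentID, OfficeID} is a candidate key.
Closure of {OfficeID, OwnerID} is {Address, AgentID, Bedrooms, City, ListDate, OfficeID, OwnerID, Price}, the whole schema; {OfficeID, OwnerID} is a candidate key.
These are minimal and exhaustive — every other superkey contains one of them.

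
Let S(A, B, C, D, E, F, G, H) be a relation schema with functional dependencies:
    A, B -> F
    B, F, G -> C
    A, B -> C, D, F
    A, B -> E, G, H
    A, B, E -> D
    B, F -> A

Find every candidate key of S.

{B} never appears on the right of any FD, so every key must include it.
{A, B} is a candidate key since {A, B}⁺ = {A, B, C, D, E, F, G, H} covers every attribute.
{B, F} is a candidate key since {B, F}⁺ = {A, B, C, D, E, F, G, H} covers every attribute.
No proper subset of any of these is a key, and no other minimal superkey exists.

{A, B}, {B, F}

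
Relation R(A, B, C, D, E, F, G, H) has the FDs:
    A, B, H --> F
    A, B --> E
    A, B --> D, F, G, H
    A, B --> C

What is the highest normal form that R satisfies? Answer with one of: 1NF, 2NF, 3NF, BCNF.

BCNF

Candidate key: {A, B}. Prime attributes: {A, B}.
The left-hand side of every FD is a superkey, so BCNF is satisfied.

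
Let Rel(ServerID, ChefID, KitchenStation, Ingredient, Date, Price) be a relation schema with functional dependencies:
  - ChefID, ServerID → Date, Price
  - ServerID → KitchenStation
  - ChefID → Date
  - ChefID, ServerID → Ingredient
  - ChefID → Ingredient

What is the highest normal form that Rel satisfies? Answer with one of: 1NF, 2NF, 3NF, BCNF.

1NF

Candidate key: {ChefID, ServerID}. Prime attributes: {ChefID, ServerID}.
For ServerID → KitchenStation we have {ServerID}⁺ = {KitchenStation, ServerID}; {ServerID} is not a superkey, so BCNF fails.
ServerID → KitchenStation determines the non-prime attribute {KitchenStation} from a non-superkey — 3NF is violated.
The proper key subset {ChefID} of {ChefID, ServerID} determines non-prime {Date, Ingredient}, so the relation is not even in 2NF.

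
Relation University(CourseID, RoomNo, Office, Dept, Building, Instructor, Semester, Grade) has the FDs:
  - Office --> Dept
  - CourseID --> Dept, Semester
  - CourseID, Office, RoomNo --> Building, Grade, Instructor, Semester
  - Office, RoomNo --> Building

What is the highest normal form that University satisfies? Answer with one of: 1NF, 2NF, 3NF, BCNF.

1NF

Candidate key: {CourseID, Office, RoomNo}. Prime attributes: {CourseID, Office, RoomNo}.
Office --> Dept: {Office}⁺ = {Dept, Office}, which is not all of the attributes, so the left side is not a superkey — BCNF is violated.
Office --> Dept has non-prime {Dept} on the right and a non-superkey on the left, so 3NF fails.
{CourseID} is a proper subset of the key {CourseID, Office, RoomNo}, and {CourseID}⁺ contains the non-prime attributes {Dept, Semester} — a partial dependency, so 2NF is violated.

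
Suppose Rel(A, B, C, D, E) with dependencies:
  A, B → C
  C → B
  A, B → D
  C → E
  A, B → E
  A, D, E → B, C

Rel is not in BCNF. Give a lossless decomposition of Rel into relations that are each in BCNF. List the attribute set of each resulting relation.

{A, C, D}; {B, C, E}

Candidate keys of the original relation: {A, B}, {A, C}, {A, D, E}.
In {A, B, C, D, E}, {C} is not a superkey ({C}⁺ restricted to this set is {B, C, E}), so split on C → B, E into {B, C, E} and {A, C, D}.
{B, C, E} is in BCNF.
{A, C, D} is in BCNF.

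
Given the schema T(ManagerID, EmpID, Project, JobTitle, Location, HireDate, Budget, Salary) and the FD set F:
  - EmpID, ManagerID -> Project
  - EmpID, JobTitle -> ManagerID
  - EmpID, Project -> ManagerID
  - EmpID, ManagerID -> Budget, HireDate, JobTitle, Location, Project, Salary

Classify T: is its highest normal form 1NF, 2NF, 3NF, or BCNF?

BCNF

Candidate keys: {EmpID, JobTitle}, {EmpID, ManagerID}, {EmpID, Project}. Prime attributes: {EmpID, JobTitle, ManagerID, Project}.
Every FD has a superkey on the left, so the relation is in BCNF.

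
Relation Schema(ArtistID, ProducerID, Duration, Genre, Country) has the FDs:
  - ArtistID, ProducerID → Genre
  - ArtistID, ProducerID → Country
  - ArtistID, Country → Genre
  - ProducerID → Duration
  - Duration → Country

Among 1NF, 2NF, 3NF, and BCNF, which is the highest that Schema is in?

1NF

Candidate key: {ArtistID, ProducerID}. Prime attributes: {ArtistID, ProducerID}.
For ArtistID, Country → Genre we have {ArtistID, Country}⁺ = {ArtistID, Country, Genre}; {ArtistID, Country} is not a superkey, so BCNF fails.
Because {Genre} is non-prime and the left side of ArtistID, Country → Genre is not a superkey, the relation is not in 3NF.
The proper key subset {ProducerID} of {ArtistID, ProducerID} determines non-prime {Country, Duration}, so the relation is not even in 2NF.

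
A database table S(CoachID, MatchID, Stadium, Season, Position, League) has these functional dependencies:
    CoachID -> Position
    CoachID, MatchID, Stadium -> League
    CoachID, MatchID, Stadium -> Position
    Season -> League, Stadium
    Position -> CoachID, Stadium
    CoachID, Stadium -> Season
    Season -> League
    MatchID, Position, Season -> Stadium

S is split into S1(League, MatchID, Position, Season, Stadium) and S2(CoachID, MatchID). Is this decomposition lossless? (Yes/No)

The shared attributes are {MatchID} and {MatchID}⁺ = {MatchID}.
The closure covers neither S1 nor S2 entirely; the join is not lossless.

No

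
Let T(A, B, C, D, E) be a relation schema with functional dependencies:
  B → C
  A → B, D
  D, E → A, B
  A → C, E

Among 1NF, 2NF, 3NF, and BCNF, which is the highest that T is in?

2NF

Candidate keys: {A}, {D, E}. Prime attributes: {A, D, E}.
For B → C we have {B}⁺ = {B, C}; {B} is not a superkey, so BCNF fails.
B → C has non-prime {C} on the right and a non-superkey on the left, so 3NF fails.
No proper subset of a key has a non-prime attribute in its closure, so there is no partial dependency; 2NF holds.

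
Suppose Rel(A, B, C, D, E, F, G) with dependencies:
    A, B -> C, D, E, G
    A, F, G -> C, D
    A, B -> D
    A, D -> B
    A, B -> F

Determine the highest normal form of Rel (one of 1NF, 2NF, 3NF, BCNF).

BCNF

Candidate keys: {A, B}, {A, D}, {A, F, G}. Prime attributes: {A, B, D, F, G}.
Each dependency's left side is a superkey — BCNF holds.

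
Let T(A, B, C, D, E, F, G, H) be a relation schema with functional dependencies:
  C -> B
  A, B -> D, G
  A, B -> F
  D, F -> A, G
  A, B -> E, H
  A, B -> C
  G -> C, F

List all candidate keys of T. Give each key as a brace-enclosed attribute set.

{A, B}, {A, C}, {A, G}, {D, F}, {D, G}

{A, B}⁺ = {A, B, C, D, E, F, G, H}, which is every attribute, so {A, B} is a candidate key.
{A, C}⁺ = {A, B, C, D, E, F, G, H}, which is every attribute, so {A, C} is a candidate key.
{A, G}⁺ = {A, B, C, D, E, F, G, H}, which is every attribute, so {A, G} is a candidate key.
{D, F}⁺ = {A, B, C, D, E, F, G, H}, which is every attribute, so {D, F} is a candidate key.
{D, G}⁺ = {A, B, C, D, E, F, G, H}, which is every attribute, so {D, G} is a candidate key.
Any other superkey properly contains one of these, so there are no further candidate keys.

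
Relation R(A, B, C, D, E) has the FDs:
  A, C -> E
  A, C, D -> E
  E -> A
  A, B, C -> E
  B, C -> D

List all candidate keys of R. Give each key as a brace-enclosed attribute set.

No FD produces {B, C}, so they must be in every candidate key.
{A, B, C} is a candidate key since {A, B, C}⁺ = {A, B, C, D, E} covers every attribute.
{B, C, E} is a candidate key since {B, C, E}⁺ = {A, B, C, D, E} covers every attribute.
These are minimal and exhaustive — every other superkey contains one of them.

{A, B, C}, {B, C, E}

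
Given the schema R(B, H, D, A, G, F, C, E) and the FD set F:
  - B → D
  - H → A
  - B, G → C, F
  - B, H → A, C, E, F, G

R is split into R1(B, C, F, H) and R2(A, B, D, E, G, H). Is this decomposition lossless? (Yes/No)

Yes

Common attributes: {B, H}; their closure is {A, B, C, D, E, F, G, H}.
This includes all of R1, so the common attributes are a superkey of R1 — the join is lossless.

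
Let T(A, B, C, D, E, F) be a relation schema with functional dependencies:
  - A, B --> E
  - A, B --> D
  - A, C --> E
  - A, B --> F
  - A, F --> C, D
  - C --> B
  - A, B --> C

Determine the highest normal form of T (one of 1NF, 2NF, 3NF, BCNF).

3NF

Candidate keys: {A, B}, {A, C}, {A, F}. Prime attributes: {A, B, C, F}.
C --> B: {C}⁺ = {B, C}, which is not all of the attributes, so the left side is not a superkey — BCNF is violated.
Since {B} ⊆ prime attributes and every other non-superkey FD also has a prime right side, the schema is in 3NF.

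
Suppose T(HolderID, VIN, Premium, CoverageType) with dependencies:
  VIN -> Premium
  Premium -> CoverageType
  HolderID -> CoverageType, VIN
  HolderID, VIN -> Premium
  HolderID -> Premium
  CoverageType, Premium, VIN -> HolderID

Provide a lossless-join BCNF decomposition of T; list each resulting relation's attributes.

{CoverageType, Premium}; {HolderID, Premium, VIN}

Candidate keys of the original relation: {HolderID}, {VIN}.
{CoverageType, HolderID, Premium, VIN}: {Premium} determines {CoverageType, Premium} here but is not a superkey — split on Premium -> CoverageType, giving {CoverageType, Premium} and {HolderID, Premium, VIN}.
{CoverageType, Premium} is in BCNF.
{HolderID, Premium, VIN} is in BCNF.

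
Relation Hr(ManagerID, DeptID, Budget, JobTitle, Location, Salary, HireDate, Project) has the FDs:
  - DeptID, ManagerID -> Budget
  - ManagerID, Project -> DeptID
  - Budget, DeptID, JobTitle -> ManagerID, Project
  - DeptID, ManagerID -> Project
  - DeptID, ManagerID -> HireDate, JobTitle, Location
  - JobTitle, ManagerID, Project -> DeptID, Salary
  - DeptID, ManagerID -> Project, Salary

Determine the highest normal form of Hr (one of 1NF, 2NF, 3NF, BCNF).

Candidate keys: {Budget, DeptID, JobTitle}, {DeptID, ManagerID}, {ManagerID, Project}. Prime attributes: {Budget, DeptID, JobTitle, ManagerID, Project}.
The left-hand side of every FD is a superkey, so BCNF is satisfied.

BCNF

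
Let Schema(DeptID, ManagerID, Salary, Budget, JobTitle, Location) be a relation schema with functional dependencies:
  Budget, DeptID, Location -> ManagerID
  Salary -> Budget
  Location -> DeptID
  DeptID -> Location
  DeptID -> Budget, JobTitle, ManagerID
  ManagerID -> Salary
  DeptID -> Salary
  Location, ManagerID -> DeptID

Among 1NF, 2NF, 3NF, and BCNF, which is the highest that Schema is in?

Candidate keys: {DeptID}, {Location}. Prime attributes: {DeptID, Location}.
Salary -> Budget breaks BCNF: {Salary}⁺ = {Budget, Salary}, so {Salary} is not a superkey.
Because {Budget} is non-prime and the left side of Salary -> Budget is not a superkey, the relation is not in 3NF.
Every candidate key is a single attribute, so no partial dependency is possible; 2NF holds.

2NF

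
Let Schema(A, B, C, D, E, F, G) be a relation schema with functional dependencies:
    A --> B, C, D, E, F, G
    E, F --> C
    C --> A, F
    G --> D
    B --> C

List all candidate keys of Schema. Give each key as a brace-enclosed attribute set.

{A}, {B}, {C}, {E, F}

Closure of {A} is {A, B, C, D, E, F, G}, the whole schema; {A} is a candidate key.
Closure of {B} is {A, B, C, D, E, F, G}, the whole schema; {B} is a candidate key.
Closure of {C} is {A, B, C, D, E, F, G}, the whole schema; {C} is a candidate key.
Closure of {E, F} is {A, B, C, D, E, F, G}, the whole schema; {E, F} is a candidate key.
Any other superkey properly contains one of these, so there are no further candidate keys.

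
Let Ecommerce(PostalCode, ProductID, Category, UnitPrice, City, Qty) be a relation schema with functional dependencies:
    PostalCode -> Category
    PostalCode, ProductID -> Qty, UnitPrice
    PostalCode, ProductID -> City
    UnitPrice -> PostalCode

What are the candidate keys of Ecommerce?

{PostalCode, ProductID}, {ProductID, UnitPrice}

Attributes never on any right-hand side: {ProductID} — every candidate key must contain it.
{PostalCode, ProductID}⁺ = {Category, City, PostalCode, ProductID, Qty, UnitPrice}, which is every attribute, so {PostalCode, ProductID} is a candidate key.
{ProductID, UnitPrice}⁺ = {Category, City, PostalCode, ProductID, Qty, UnitPrice}, which is every attribute, so {ProductID, UnitPrice} is a candidate key.
Any other superkey properly contains one of these, so there are no further candidate keys.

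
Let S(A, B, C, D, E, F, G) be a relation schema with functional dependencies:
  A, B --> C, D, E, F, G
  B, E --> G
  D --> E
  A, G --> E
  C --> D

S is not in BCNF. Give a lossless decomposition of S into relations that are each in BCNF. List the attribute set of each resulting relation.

{A, B, C, F}; {B, E, G}; {C, D}; {D, E}

Candidate key of the original relation: {A, B}.
Within {A, B, C, D, E, F, G}: {B, E}⁺ ∩ {A, B, C, D, E, F, G} = {B, E, G}, not the whole set, so B, E --> G violates BCNF; decompose into {B, E, G} and {A, B, C, D, E, F}.
{B, E, G} is in BCNF.
Within {A, B, C, D, E, F}: {D}⁺ ∩ {A, B, C, D, E, F} = {D, E}, not the whole set, so D --> E violates BCNF; decompose into {D, E} and {A, B, C, D, F}.
{D, E} is in BCNF.
Within {A, B, C, D, F}: {C}⁺ ∩ {A, B, C, D, F} = {C, D}, not the whole set, so C --> D violates BCNF; decompose into {C, D} and {A, B, C, F}.
{C, D} is in BCNF.
{A, B, C, F} is in BCNF.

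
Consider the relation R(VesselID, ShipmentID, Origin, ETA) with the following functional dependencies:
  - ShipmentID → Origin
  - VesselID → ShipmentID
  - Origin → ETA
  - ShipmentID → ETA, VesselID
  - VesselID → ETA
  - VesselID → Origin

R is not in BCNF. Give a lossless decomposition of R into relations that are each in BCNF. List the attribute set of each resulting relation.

{ETA, Origin}; {Origin, ShipmentID, VesselID}

Candidate keys of the original relation: {ShipmentID}, {VesselID}.
{ETA, Origin, ShipmentID, VesselID}: {Origin} determines {ETA, Origin} here but is not a superkey — split on Origin → ETA, giving {ETA, Origin} and {Origin, ShipmentID, VesselID}.
{ETA, Origin} is in BCNF.
{Origin, ShipmentID, VesselID} is in BCNF.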